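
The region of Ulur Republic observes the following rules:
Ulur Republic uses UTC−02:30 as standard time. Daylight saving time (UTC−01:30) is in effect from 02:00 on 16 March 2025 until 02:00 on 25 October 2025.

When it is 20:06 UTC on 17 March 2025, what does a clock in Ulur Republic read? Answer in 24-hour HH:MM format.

18:36

At the standard offset (UTC−02:30), 20:06 UTC − 2h30m = 17:36 Ulur Republic standard time.
The standard-time date in Ulur Republic, 17 March 2025, falls between 16 March and 25 October, so daylight saving is in effect and Ulur Republic is at UTC−01:30.
20:06 UTC − 1h30m = 18:36 local.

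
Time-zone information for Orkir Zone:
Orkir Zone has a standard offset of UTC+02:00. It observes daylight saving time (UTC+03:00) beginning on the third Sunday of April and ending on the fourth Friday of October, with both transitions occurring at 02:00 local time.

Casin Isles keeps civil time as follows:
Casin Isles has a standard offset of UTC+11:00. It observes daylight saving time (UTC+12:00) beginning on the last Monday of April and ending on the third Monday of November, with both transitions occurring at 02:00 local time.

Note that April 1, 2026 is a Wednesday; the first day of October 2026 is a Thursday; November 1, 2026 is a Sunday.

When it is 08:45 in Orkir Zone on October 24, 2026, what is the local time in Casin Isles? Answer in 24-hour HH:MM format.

18:45

1 April 2026 is a Wednesday, so the first Sunday is April 5 and the third is April 19.
1 October 2026 is a Thursday, so the first Friday is October 2 and the fourth is October 23.
Daylight saving runs 19 April – 23 October; October 24, 2026 is outside that window, so Orkir Zone is on standard time at UTC+02:00.
08:45 Orkir Zone − 2h = 06:45 UTC.
1 April 2026 is a Wednesday, so Mondays fall on 6, 13, 20, 27; the last is April 27.
1 November 2026 is a Sunday, so the first Monday is November 2 and the third is November 16.
At the standard offset (UTC+11:00), 06:45 UTC + 11h = 17:45 Casin Isles standard time.
The standard-time date in Casin Isles, October 24, 2026, falls between 27 April and 16 November, so daylight saving is in effect and Casin Isles is at UTC+12:00.
06:45 UTC + 12h = 18:45 Casin Isles.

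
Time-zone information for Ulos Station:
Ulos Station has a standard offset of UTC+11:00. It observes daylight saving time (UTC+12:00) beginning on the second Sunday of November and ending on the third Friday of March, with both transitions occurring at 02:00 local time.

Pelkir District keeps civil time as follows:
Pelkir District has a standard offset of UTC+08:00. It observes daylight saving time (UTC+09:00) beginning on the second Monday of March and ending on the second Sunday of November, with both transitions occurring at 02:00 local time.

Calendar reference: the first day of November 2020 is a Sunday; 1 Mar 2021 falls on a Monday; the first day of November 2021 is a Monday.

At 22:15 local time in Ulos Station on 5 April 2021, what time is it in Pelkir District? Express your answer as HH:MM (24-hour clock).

20:15

1 November 2020 is a Sunday, so the first Sunday is November 1 and the second is November 8.
1 March 2021 is a Monday, so the first Friday is March 5 and the third is March 19.
5 April 2021 does not fall between 8 November 2020 and 19 March 2021, so daylight saving is not in effect and Ulos Station is at UTC+11:00.
22:15 Ulos Station − 11h = 11:15 UTC.
1 March 2021 is a Monday, so the first Monday is March 1 and the second is March 8.
1 November 2021 is a Monday, so the first Sunday is November 7 and the second is November 14.
At the standard offset (UTC+08:00), 11:15 UTC + 8h = 19:15 Pelkir District standard time.
The standard-time date in Pelkir District, 5 April 2021, falls between 8 March and 14 November, so daylight saving is in effect and Pelkir District is at UTC+09:00.
11:15 UTC + 9h = 20:15 Pelkir District.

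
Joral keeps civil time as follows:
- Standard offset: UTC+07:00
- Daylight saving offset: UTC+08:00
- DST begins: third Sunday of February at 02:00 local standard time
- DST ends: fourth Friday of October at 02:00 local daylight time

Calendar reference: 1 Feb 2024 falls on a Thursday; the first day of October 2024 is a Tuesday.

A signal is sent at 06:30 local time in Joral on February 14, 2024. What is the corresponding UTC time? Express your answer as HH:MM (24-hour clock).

23:30

1 February 2024 is a Thursday, so the first Sunday is February 4 and the third is February 18.
1 October 2024 is a Tuesday, so the first Friday is October 4 and the fourth is October 25.
February 14, 2024 is outside the daylight-saving period (18 February – 25 October), so Joral is on standard time, UTC+07:00.
06:30 local − 7h = 23:30 UTC (rolling into the previous day, 13 February 2024).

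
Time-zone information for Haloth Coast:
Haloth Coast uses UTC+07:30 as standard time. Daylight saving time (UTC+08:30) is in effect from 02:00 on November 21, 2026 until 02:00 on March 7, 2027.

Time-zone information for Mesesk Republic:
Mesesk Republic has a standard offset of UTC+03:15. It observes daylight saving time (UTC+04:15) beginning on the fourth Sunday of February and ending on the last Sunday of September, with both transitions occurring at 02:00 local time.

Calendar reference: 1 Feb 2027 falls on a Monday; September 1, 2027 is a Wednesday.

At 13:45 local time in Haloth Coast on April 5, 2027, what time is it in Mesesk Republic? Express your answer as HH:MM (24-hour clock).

April 5, 2027 does not fall between 21 November 2026 and 7 March 2027, so daylight saving is not in effect and Haloth Coast is at UTC+07:30.
13:45 Haloth Coast − 7h30m = 06:15 UTC.
1 February 2027 is a Monday, so the first Sunday is February 7 and the fourth is February 28.
1 September 2027 is a Wednesday, so Sundays fall on 5, 12, 19, 26; the last is September 26.
At the standard offset (UTC+03:15), 06:15 UTC + 3h15m = 09:30 Mesesk Republic standard time.
Daylight saving runs 28 February – 26 September; the standard-time date in Mesesk Republic, April 5, 2027, is inside that window, so Mesesk Republic is at UTC+04:15.
06:15 UTC + 4h15m = 10:30 Mesesk Republic.

10:30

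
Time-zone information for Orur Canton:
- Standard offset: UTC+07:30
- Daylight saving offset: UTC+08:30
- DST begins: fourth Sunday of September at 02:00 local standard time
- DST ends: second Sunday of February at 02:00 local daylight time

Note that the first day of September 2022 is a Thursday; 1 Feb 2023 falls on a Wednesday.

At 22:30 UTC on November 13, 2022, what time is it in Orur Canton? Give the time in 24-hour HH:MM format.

1 September 2022 is a Thursday, so the first Sunday is September 4 and the fourth is September 25.
1 February 2023 is a Wednesday, so the first Sunday is February 5 and the second is February 12.
At the standard offset (UTC+07:30), 22:30 UTC + 7h30m = 06:00 Orur Canton standard time (rolling into the next day, 14 November 2022).
Daylight saving runs 25 September 2022 – 12 February 2023; the standard-time date in Orur Canton, November 14, 2022, is inside that window, so Orur Canton is at UTC+08:30.
22:30 UTC + 8h30m = 07:00 local (rolling into the next day, 14 November 2022).

07:00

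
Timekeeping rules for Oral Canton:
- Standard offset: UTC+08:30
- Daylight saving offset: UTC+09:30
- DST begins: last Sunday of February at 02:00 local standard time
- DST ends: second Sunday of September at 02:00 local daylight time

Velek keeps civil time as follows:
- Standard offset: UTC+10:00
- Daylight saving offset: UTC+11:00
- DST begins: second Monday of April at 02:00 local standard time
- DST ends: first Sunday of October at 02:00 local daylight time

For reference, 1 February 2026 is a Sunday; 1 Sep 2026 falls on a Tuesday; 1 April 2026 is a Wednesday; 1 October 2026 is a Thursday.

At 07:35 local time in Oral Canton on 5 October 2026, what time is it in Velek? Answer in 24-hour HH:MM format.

09:05

1 February 2026 is a Sunday, so Sundays fall on 1, 8, 15, 22; the last is February 22.
1 September 2026 is a Tuesday, so the first Sunday is September 6 and the second is September 13.
5 October 2026 does not fall between 22 February and 13 September, so daylight saving is not in effect and Oral Canton is at UTC+08:30.
07:35 Oral Canton − 8h30m = 23:05 UTC (rolling into the previous day, 4 October 2026).
1 April 2026 is a Wednesday, so the first Monday is April 6 and the second is April 13.
1 October 2026 is a Thursday, so the first Sunday is October 4.
At the standard offset (UTC+10:00), 23:05 UTC + 10h = 09:05 Velek standard time (rolling into the next day, 5 October 2026).
Daylight saving runs 13 April – 4 October; the standard-time date in Velek, 5 October 2026, is outside that window, so Velek is on standard time at UTC+10:00.
23:05 UTC + 10h = 09:05 Velek (rolling into the next day, 5 October 2026).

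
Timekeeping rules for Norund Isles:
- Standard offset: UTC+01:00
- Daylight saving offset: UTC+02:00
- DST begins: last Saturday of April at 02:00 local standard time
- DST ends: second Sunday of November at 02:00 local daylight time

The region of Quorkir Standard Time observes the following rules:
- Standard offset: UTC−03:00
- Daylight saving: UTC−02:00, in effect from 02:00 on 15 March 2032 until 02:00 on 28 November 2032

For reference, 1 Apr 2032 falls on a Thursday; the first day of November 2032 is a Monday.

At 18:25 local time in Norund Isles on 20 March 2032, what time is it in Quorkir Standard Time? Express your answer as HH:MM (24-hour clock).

1 April 2032 is a Thursday, so Saturdays fall on 3, 10, 17, 24; the last is April 24.
1 November 2032 is a Monday, so the first Sunday is November 7 and the second is November 14.
20 March 2032 is outside the daylight-saving period (24 April – 14 November), so Norund Isles is on standard time, UTC+01:00.
18:25 Norund Isles − 1h = 17:25 UTC.
At the standard offset (UTC−03:00), 17:25 UTC − 3h = 14:25 Quorkir Standard Time standard time.
Daylight saving runs 15 March – 28 November; the standard-time date in Quorkir Standard Time, 20 March 2032, is inside that window, so Quorkir Standard Time is at UTC−02:00.
17:25 UTC − 2h = 15:25 Quorkir Standard Time.

15:25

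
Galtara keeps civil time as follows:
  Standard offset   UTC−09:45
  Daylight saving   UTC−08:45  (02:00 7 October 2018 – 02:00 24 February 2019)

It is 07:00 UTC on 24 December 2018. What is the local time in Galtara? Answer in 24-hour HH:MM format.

At the standard offset (UTC−09:45), 07:00 UTC − 9h45m = 21:15 Galtara standard time (rolling into the previous day, 23 December 2018).
The standard-time date in Galtara, 23 December 2018, falls between 7 October 2018 and 24 February 2019, so daylight saving is in effect and Galtara is at UTC−08:45.
07:00 UTC − 8h45m = 22:15 local (rolling into the previous day, 23 December 2018).

22:15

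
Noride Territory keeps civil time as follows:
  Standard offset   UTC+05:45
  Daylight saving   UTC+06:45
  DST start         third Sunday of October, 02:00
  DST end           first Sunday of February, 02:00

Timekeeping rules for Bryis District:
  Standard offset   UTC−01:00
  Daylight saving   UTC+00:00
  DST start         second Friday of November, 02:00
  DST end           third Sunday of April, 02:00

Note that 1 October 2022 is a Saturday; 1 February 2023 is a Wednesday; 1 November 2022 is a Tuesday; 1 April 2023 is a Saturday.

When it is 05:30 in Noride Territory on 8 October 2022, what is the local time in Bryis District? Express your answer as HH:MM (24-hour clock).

22:45

1 October 2022 is a Saturday, so the first Sunday is October 2 and the third is October 16.
1 February 2023 is a Wednesday, so the first Sunday is February 5.
Daylight saving runs 16 October 2022 – 5 February 2023; 8 October 2022 is outside that window, so Noride Territory is on standard time at UTC+05:45.
05:30 Noride Territory − 5h45m = 23:45 UTC (rolling into the previous day, 7 October 2022).
1 November 2022 is a Tuesday, so the first Friday is November 4 and the second is November 11.
1 April 2023 is a Saturday, so the first Sunday is April 2 and the third is April 16.
At the standard offset (UTC−01:00), 23:45 UTC − 1h = 22:45 Bryis District standard time.
The standard-time date in Bryis District, 7 October 2022, is outside the daylight-saving period (11 November 2022 – 16 April 2023), so Bryis District is on standard time, UTC−01:00.
23:45 UTC − 1h = 22:45 Bryis District.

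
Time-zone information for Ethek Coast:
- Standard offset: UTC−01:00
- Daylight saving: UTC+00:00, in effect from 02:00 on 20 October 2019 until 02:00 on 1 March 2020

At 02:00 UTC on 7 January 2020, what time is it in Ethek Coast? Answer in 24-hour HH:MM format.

02:00

At the standard offset (UTC−01:00), 02:00 UTC − 1h = 01:00 Ethek Coast standard time.
The standard-time date in Ethek Coast, 7 January 2020, lies within the daylight-saving period (20 October 2019 – 1 March 2020), so Ethek Coast is on daylight time, UTC+00:00.
02:00 UTC + 0h = 02:00 local.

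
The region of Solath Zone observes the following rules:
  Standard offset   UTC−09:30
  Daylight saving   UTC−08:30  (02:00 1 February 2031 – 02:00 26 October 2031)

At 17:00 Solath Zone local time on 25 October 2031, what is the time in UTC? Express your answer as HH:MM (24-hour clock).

01:30

Daylight saving runs 1 February – 26 October; 25 October 2031 is inside that window, so Solath Zone is at UTC−08:30.
17:00 local + 8h30m = 01:30 UTC (rolling into the next day, 26 October 2031).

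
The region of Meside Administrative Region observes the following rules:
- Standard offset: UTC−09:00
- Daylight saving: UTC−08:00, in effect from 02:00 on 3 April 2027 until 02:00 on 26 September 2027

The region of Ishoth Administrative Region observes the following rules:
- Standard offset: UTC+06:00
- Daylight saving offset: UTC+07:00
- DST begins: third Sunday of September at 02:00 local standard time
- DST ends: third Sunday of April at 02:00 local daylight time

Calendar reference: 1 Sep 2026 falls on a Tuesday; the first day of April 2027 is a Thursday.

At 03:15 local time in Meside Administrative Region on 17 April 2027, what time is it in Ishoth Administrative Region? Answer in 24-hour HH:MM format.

18:15

Daylight saving runs 3 April – 26 September; 17 April 2027 is inside that window, so Meside Administrative Region is at UTC−08:00.
03:15 Meside Administrative Region + 8h = 11:15 UTC.
1 September 2026 is a Tuesday, so the first Sunday is September 6 and the third is September 20.
1 April 2027 is a Thursday, so the first Sunday is April 4 and the third is April 18.
At the standard offset (UTC+06:00), 11:15 UTC + 6h = 17:15 Ishoth Administrative Region standard time.
Daylight saving runs 20 September 2026 – 18 April 2027; the standard-time date in Ishoth Administrative Region, 17 April 2027, is inside that window, so Ishoth Administrative Region is at UTC+07:00.
11:15 UTC + 7h = 18:15 Ishoth Administrative Region.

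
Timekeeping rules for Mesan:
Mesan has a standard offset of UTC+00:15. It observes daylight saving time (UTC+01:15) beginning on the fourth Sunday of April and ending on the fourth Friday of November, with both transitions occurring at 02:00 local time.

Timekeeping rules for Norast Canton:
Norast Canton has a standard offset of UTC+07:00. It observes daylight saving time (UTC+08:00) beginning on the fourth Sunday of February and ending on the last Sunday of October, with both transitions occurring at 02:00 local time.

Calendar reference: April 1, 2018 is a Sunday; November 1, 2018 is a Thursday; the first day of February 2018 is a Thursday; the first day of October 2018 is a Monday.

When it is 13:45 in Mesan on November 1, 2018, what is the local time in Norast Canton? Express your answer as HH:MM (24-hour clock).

19:30

1 April 2018 is a Sunday, so the first Sunday is April 1 and the fourth is April 22.
1 November 2018 is a Thursday, so the first Friday is November 2 and the fourth is November 23.
Daylight saving runs 22 April – 23 November; November 1, 2018 is inside that window, so Mesan is at UTC+01:15.
13:45 Mesan − 1h15m = 12:30 UTC.
1 February 2018 is a Thursday, so the first Sunday is February 4 and the fourth is February 25.
1 October 2018 is a Monday, so Sundays fall on 7, 14, 21, 28; the last is October 28.
At the standard offset (UTC+07:00), 12:30 UTC + 7h = 19:30 Norast Canton standard time.
The standard-time date in Norast Canton, November 1, 2018, is outside the daylight-saving period (25 February – 28 October), so Norast Canton is on standard time, UTC+07:00.
12:30 UTC + 7h = 19:30 Norast Canton.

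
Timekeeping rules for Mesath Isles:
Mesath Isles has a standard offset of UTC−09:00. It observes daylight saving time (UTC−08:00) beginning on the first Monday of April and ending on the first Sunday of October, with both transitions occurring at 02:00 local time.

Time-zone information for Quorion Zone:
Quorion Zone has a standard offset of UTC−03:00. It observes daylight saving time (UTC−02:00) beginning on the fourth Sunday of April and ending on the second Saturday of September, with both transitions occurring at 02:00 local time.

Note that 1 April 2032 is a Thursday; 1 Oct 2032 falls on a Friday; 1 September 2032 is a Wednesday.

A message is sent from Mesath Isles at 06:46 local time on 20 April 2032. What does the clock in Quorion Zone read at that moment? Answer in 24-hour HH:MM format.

11:46

1 April 2032 is a Thursday, so the first Monday is April 5.
1 October 2032 is a Friday, so the first Sunday is October 3.
20 April 2032 falls between 5 April and 3 October, so daylight saving is in effect and Mesath Isles is at UTC−08:00.
06:46 Mesath Isles + 8h = 14:46 UTC.
1 April 2032 is a Thursday, so the first Sunday is April 4 and the fourth is April 25.
1 September 2032 is a Wednesday, so the first Saturday is September 4 and the second is September 11.
At the standard offset (UTC−03:00), 14:46 UTC − 3h = 11:46 Quorion Zone standard time.
The standard-time date in Quorion Zone, 20 April 2032, is outside the daylight-saving period (25 April – 11 September), so Quorion Zone is on standard time, UTC−03:00.
14:46 UTC − 3h = 11:46 Quorion Zone.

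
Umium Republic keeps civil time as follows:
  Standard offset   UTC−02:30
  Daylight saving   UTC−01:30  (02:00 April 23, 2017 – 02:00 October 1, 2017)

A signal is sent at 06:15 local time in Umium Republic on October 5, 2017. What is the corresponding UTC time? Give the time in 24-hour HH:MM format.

08:45

October 5, 2017 is outside the daylight-saving period (23 April – 1 October), so Umium Republic is on standard time, UTC−02:30.
06:15 local + 2h30m = 08:45 UTC.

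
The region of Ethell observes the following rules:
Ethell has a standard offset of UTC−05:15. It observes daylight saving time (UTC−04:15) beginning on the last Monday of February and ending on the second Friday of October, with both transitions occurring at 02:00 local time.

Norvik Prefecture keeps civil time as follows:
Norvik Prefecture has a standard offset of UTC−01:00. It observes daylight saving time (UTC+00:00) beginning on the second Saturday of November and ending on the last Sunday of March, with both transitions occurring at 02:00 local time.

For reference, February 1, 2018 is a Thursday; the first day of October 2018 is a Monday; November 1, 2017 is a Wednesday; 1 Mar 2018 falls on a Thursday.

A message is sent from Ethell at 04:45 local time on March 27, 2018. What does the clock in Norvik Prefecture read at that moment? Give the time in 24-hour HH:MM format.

1 February 2018 is a Thursday, so Mondays fall on 5, 12, 19, 26; the last is February 26.
1 October 2018 is a Monday, so the first Friday is October 5 and the second is October 12.
Daylight saving runs 26 February – 12 October; March 27, 2018 is inside that window, so Ethell is at UTC−04:15.
04:45 Ethell + 4h15m = 09:00 UTC.
1 November 2017 is a Wednesday, so the first Saturday is November 4 and the second is November 11.
1 March 2018 is a Thursday, so Sundays fall on 4, 11, 18, 25; the last is March 25.
At the standard offset (UTC−01:00), 09:00 UTC − 1h = 08:00 Norvik Prefecture standard time.
Daylight saving runs 11 November 2017 – 25 March 2018; the standard-time date in Norvik Prefecture, March 27, 2018, is outside that window, so Norvik Prefecture is on standard time at UTC−01:00.
09:00 UTC − 1h = 08:00 Norvik Prefecture.

08:00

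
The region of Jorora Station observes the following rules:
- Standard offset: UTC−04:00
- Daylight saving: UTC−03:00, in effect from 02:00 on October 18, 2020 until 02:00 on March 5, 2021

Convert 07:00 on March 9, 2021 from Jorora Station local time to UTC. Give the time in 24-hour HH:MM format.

11:00

March 9, 2021 does not fall between 18 October 2020 and 5 March 2021, so daylight saving is not in effect and Jorora Station is at UTC−04:00.
07:00 local + 4h = 11:00 UTC.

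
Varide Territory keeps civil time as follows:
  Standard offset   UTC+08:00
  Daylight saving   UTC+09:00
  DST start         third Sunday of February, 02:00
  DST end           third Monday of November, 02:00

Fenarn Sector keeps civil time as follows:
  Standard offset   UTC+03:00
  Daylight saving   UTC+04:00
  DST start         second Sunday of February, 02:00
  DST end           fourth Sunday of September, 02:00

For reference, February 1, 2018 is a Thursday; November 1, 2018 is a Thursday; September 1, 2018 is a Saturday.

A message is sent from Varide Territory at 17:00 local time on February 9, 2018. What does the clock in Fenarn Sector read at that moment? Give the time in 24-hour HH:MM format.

1 February 2018 is a Thursday, so the first Sunday is February 4 and the third is February 18.
1 November 2018 is a Thursday, so the first Monday is November 5 and the third is November 19.
February 9, 2018 does not fall between 18 February and 19 November, so daylight saving is not in effect and Varide Territory is at UTC+08:00.
17:00 Varide Territory − 8h = 09:00 UTC.
1 February 2018 is a Thursday, so the first Sunday is February 4 and the second is February 11.
1 September 2018 is a Saturday, so the first Sunday is September 2 and the fourth is September 23.
At the standard offset (UTC+03:00), 09:00 UTC + 3h = 12:00 Fenarn Sector standard time.
Daylight saving runs 11 February – 23 September; the standard-time date in Fenarn Sector, February 9, 2018, is outside that window, so Fenarn Sector is on standard time at UTC+03:00.
09:00 UTC + 3h = 12:00 Fenarn Sector.

12:00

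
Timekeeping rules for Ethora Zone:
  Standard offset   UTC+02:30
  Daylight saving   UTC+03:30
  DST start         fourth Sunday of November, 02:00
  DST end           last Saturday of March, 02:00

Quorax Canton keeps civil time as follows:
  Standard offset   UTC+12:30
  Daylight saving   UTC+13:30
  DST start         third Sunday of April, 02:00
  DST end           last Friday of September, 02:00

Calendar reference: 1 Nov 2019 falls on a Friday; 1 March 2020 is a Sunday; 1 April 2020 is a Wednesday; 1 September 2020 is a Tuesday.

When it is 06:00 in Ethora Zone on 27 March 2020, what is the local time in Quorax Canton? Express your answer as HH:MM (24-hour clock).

1 November 2019 is a Friday, so the first Sunday is November 3 and the fourth is November 24.
1 March 2020 is a Sunday, so Saturdays fall on 7, 14, 21, 28; the last is March 28.
Daylight saving runs 24 November 2019 – 28 March 2020; 27 March 2020 is inside that window, so Ethora Zone is at UTC+03:30.
06:00 Ethora Zone − 3h30m = 02:30 UTC.
1 April 2020 is a Wednesday, so the first Sunday is April 5 and the third is April 19.
1 September 2020 is a Tuesday, so Fridays fall on 4, 11, 18, 25; the last is September 25.
At the standard offset (UTC+12:30), 02:30 UTC + 12h30m = 15:00 Quorax Canton standard time.
The standard-time date in Quorax Canton, 27 March 2020, is outside the daylight-saving period (19 April – 25 September), so Quorax Canton is on standard time, UTC+12:30.
02:30 UTC + 12h30m = 15:00 Quorax Canton.

15:00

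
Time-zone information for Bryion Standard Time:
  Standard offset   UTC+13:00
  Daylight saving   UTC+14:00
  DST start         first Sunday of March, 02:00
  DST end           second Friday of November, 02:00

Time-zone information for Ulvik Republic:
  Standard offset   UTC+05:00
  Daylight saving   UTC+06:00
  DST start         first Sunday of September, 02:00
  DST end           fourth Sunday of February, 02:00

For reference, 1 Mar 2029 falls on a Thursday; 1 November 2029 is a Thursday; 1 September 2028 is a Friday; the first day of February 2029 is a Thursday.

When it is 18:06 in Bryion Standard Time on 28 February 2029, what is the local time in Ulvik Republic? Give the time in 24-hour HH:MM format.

10:06

1 March 2029 is a Thursday, so the first Sunday is March 4.
1 November 2029 is a Thursday, so the first Friday is November 2 and the second is November 9.
Daylight saving runs 4 March – 9 November; 28 February 2029 is outside that window, so Bryion Standard Time is on standard time at UTC+13:00.
18:06 Bryion Standard Time − 13h = 05:06 UTC.
1 September 2028 is a Friday, so the first Sunday is September 3.
1 February 2029 is a Thursday, so the first Sunday is February 4 and the fourth is February 25.
At the standard offset (UTC+05:00), 05:06 UTC + 5h = 10:06 Ulvik Republic standard time.
The standard-time date in Ulvik Republic, 28 February 2029, does not fall between 3 September 2028 and 25 February 2029, so daylight saving is not in effect and Ulvik Republic is at UTC+05:00.
05:06 UTC + 5h = 10:06 Ulvik Republic.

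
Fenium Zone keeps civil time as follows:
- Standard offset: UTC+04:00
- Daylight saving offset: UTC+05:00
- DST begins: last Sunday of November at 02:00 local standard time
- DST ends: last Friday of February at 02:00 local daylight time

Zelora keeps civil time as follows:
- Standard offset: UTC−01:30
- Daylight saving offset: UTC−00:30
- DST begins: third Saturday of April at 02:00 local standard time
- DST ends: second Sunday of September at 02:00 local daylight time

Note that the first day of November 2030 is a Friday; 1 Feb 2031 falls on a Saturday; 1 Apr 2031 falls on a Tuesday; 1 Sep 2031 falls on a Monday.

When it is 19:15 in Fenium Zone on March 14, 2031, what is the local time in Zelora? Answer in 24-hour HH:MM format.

1 November 2030 is a Friday, so Sundays fall on 3, 10, 17, 24; the last is November 24.
1 February 2031 is a Saturday, so Fridays fall on 7, 14, 21, 28; the last is February 28.
Daylight saving runs 24 November 2030 – 28 February 2031; March 14, 2031 is outside that window, so Fenium Zone is on standard time at UTC+04:00.
19:15 Fenium Zone − 4h = 15:15 UTC.
1 April 2031 is a Tuesday, so the first Saturday is April 5 and the third is April 19.
1 September 2031 is a Monday, so the first Sunday is September 7 and the second is September 14.
At the standard offset (UTC−01:30), 15:15 UTC − 1h30m = 13:45 Zelora standard time.
The standard-time date in Zelora, March 14, 2031, is outside the daylight-saving period (19 April – 14 September), so Zelora is on standard time, UTC−01:30.
15:15 UTC − 1h30m = 13:45 Zelora.

13:45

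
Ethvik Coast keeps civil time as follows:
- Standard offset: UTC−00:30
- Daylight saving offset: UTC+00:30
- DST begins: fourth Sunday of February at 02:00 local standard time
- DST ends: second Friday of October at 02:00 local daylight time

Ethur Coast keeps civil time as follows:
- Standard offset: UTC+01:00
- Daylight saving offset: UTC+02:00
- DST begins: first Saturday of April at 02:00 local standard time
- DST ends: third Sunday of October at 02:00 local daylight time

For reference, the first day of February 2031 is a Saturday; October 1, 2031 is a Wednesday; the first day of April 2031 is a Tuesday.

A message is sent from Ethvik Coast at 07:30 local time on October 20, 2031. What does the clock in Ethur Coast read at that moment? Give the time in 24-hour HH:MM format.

09:00

1 February 2031 is a Saturday, so the first Sunday is February 2 and the fourth is February 23.
1 October 2031 is a Wednesday, so the first Friday is October 3 and the second is October 10.
Daylight saving runs 23 February – 10 October; October 20, 2031 is outside that window, so Ethvik Coast is on standard time at UTC−00:30.
07:30 Ethvik Coast + 0h30m = 08:00 UTC.
1 April 2031 is a Tuesday, so the first Saturday is April 5.
1 October 2031 is a Wednesday, so the first Sunday is October 5 and the third is October 19.
At the standard offset (UTC+01:00), 08:00 UTC + 1h = 09:00 Ethur Coast standard time.
The standard-time date in Ethur Coast, October 20, 2031, is outside the daylight-saving period (5 April – 19 October), so Ethur Coast is on standard time, UTC+01:00.
08:00 UTC + 1h = 09:00 Ethur Coast.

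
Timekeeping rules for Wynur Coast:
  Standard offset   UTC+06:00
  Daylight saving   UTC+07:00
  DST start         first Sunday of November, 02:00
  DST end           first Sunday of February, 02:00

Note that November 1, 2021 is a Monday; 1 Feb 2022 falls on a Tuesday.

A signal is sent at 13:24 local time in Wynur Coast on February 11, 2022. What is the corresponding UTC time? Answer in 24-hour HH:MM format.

07:24

1 November 2021 is a Monday, so the first Sunday is November 7.
1 February 2022 is a Tuesday, so the first Sunday is February 6.
February 11, 2022 is outside the daylight-saving period (7 November 2021 – 6 February 2022), so Wynur Coast is on standard time, UTC+06:00.
13:24 local − 6h = 07:24 UTC.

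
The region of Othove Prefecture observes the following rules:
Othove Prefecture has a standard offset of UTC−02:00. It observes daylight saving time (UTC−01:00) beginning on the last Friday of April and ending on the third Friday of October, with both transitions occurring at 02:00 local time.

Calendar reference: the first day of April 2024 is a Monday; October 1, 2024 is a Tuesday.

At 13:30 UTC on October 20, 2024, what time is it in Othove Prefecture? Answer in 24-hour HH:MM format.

1 April 2024 is a Monday, so Fridays fall on 5, 12, 19, 26; the last is April 26.
1 October 2024 is a Tuesday, so the first Friday is October 4 and the third is October 18.
At the standard offset (UTC−02:00), 13:30 UTC − 2h = 11:30 Othove Prefecture standard time.
Daylight saving runs 26 April – 18 October; the standard-time date in Othove Prefecture, October 20, 2024, is outside that window, so Othove Prefecture is on standard time at UTC−02:00.
13:30 UTC − 2h = 11:30 local.

11:30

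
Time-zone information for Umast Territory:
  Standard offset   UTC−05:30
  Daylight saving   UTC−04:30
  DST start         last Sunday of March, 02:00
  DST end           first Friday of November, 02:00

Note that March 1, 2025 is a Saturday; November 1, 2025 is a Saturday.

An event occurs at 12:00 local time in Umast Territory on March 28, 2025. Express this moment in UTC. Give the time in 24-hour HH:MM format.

1 March 2025 is a Saturday, so Sundays fall on 2, 9, 16, 23, 30; the last is March 30.
1 November 2025 is a Saturday, so the first Friday is November 7.
March 28, 2025 is outside the daylight-saving period (30 March – 7 November), so Umast Territory is on standard time, UTC−05:30.
12:00 local + 5h30m = 17:30 UTC.

17:30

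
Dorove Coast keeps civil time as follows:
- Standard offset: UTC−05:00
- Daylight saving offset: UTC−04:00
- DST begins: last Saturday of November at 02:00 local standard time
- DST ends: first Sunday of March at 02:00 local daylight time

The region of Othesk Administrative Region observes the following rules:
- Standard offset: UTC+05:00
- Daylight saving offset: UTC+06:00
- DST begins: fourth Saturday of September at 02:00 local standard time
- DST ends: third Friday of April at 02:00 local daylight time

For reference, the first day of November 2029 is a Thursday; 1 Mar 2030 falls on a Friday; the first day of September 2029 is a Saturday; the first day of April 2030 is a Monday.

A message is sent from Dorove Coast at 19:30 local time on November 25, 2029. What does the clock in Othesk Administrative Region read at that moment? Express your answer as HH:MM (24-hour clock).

1 November 2029 is a Thursday, so Saturdays fall on 3, 10, 17, 24; the last is November 24.
1 March 2030 is a Friday, so the first Sunday is March 3.
November 25, 2029 lies within the daylight-saving period (24 November 2029 – 3 March 2030), so Dorove Coast is on daylight time, UTC−04:00.
19:30 Dorove Coast + 4h = 23:30 UTC.
1 September 2029 is a Saturday, so the first Saturday is September 1 and the fourth is September 22.
1 April 2030 is a Monday, so the first Friday is April 5 and the third is April 19.
At the standard offset (UTC+05:00), 23:30 UTC + 5h = 04:30 Othesk Administrative Region standard time (rolling into the next day, 26 November 2029).
The standard-time date in Othesk Administrative Region, November 26, 2029, lies within the daylight-saving period (22 September 2029 – 19 April 2030), so Othesk Administrative Region is on daylight time, UTC+06:00.
23:30 UTC + 6h = 05:30 Othesk Administrative Region (rolling into the next day, 26 November 2029).

05:30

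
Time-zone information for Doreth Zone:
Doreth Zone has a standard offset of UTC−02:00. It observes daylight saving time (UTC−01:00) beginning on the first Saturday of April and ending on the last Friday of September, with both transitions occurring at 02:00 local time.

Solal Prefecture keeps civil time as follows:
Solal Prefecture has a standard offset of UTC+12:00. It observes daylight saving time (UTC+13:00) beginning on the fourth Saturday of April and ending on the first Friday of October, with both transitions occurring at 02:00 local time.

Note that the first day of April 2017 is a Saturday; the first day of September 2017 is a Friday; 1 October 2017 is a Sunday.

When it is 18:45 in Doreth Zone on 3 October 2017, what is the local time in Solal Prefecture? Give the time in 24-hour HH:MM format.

09:45

1 April 2017 is a Saturday, so the first Saturday is April 1.
1 September 2017 is a Friday, so Fridays fall on 1, 8, 15, 22, 29; the last is September 29.
3 October 2017 does not fall between 1 April and 29 September, so daylight saving is not in effect and Doreth Zone is at UTC−02:00.
18:45 Doreth Zone + 2h = 20:45 UTC.
1 April 2017 is a Saturday, so the first Saturday is April 1 and the fourth is April 22.
1 October 2017 is a Sunday, so the first Friday is October 6.
At the standard offset (UTC+12:00), 20:45 UTC + 12h = 08:45 Solal Prefecture standard time (rolling into the next day, 4 October 2017).
Daylight saving runs 22 April – 6 October; the standard-time date in Solal Prefecture, 4 October 2017, is inside that window, so Solal Prefecture is at UTC+13:00.
20:45 UTC + 13h = 09:45 Solal Prefecture (rolling into the next day, 4 October 2017).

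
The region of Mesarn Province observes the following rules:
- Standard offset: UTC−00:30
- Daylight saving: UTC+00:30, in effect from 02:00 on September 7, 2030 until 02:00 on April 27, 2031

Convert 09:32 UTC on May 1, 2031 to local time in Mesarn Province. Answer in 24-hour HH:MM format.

At the standard offset (UTC−00:30), 09:32 UTC − 0h30m = 09:02 Mesarn Province standard time.
Daylight saving runs 7 September 2030 – 27 April 2031; the standard-time date in Mesarn Province, May 1, 2031, is outside that window, so Mesarn Province is on standard time at UTC−00:30.
09:32 UTC − 0h30m = 09:02 local.

09:02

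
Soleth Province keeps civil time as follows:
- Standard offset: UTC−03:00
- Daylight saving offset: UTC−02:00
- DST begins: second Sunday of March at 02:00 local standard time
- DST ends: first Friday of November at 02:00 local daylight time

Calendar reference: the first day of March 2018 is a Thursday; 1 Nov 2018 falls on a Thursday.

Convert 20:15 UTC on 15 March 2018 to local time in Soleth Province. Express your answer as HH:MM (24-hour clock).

1 March 2018 is a Thursday, so the first Sunday is March 4 and the second is March 11.
1 November 2018 is a Thursday, so the first Friday is November 2.
At the standard offset (UTC−03:00), 20:15 UTC − 3h = 17:15 Soleth Province standard time.
Daylight saving runs 11 March – 2 November; the standard-time date in Soleth Province, 15 March 2018, is inside that window, so Soleth Province is at UTC−02:00.
20:15 UTC − 2h = 18:15 local.

18:15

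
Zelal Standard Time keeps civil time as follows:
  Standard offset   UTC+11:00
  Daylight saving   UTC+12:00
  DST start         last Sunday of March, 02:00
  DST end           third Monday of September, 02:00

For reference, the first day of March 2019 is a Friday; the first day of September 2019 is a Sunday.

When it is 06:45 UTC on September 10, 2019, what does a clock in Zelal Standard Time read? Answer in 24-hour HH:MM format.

18:45

1 March 2019 is a Friday, so Sundays fall on 3, 10, 17, 24, 31; the last is March 31.
1 September 2019 is a Sunday, so the first Monday is September 2 and the third is September 16.
At the standard offset (UTC+11:00), 06:45 UTC + 11h = 17:45 Zelal Standard Time standard time.
The standard-time date in Zelal Standard Time, September 10, 2019, lies within the daylight-saving period (31 March – 16 September), so Zelal Standard Time is on daylight time, UTC+12:00.
06:45 UTC + 12h = 18:45 local.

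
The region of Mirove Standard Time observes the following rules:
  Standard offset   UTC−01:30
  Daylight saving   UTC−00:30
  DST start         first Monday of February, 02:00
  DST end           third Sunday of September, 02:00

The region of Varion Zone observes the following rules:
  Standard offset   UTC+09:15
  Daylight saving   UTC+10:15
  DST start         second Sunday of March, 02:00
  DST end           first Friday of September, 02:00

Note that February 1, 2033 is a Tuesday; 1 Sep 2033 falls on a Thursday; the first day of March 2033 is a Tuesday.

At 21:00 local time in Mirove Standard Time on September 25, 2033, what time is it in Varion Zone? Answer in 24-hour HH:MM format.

1 February 2033 is a Tuesday, so the first Monday is February 7.
1 September 2033 is a Thursday, so the first Sunday is September 4 and the third is September 18.
Daylight saving runs 7 February – 18 September; September 25, 2033 is outside that window, so Mirove Standard Time is on standard time at UTC−01:30.
21:00 Mirove Standard Time + 1h30m = 22:30 UTC.
1 March 2033 is a Tuesday, so the first Sunday is March 6 and the second is March 13.
1 September 2033 is a Thursday, so the first Friday is September 2.
At the standard offset (UTC+09:15), 22:30 UTC + 9h15m = 07:45 Varion Zone standard time (rolling into the next day, 26 September 2033).
Daylight saving runs 13 March – 2 September; the standard-time date in Varion Zone, September 26, 2033, is outside that window, so Varion Zone is on standard time at UTC+09:15.
22:30 UTC + 9h15m = 07:45 Varion Zone (rolling into the next day, 26 September 2033).

07:45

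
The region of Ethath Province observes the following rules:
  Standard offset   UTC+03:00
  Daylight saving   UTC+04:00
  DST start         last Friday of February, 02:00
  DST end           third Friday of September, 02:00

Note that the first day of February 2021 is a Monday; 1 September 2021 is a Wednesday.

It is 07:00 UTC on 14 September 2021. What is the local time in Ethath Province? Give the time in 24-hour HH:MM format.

11:00

1 February 2021 is a Monday, so Fridays fall on 5, 12, 19, 26; the last is February 26.
1 September 2021 is a Wednesday, so the first Friday is September 3 and the third is September 17.
At the standard offset (UTC+03:00), 07:00 UTC + 3h = 10:00 Ethath Province standard time.
The standard-time date in Ethath Province, 14 September 2021, lies within the daylight-saving period (26 February – 17 September), so Ethath Province is on daylight time, UTC+04:00.
07:00 UTC + 4h = 11:00 local.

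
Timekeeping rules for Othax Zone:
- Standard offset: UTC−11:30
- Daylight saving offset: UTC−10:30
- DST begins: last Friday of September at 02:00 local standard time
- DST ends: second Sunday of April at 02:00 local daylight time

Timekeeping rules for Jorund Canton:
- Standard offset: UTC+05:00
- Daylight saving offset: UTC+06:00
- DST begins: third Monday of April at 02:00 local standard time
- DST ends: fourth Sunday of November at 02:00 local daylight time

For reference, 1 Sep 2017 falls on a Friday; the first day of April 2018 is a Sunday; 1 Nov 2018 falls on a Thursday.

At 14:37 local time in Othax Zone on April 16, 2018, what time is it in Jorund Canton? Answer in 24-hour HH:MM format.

08:07

1 September 2017 is a Friday, so Fridays fall on 1, 8, 15, 22, 29; the last is September 29.
1 April 2018 is a Sunday, so the first Sunday is April 1 and the second is April 8.
April 16, 2018 is outside the daylight-saving period (29 September 2017 – 8 April 2018), so Othax Zone is on standard time, UTC−11:30.
14:37 Othax Zone + 11h30m = 02:07 UTC (rolling into the next day, 17 April 2018).
1 April 2018 is a Sunday, so the first Monday is April 2 and the third is April 16.
1 November 2018 is a Thursday, so the first Sunday is November 4 and the fourth is November 25.
At the standard offset (UTC+05:00), 02:07 UTC + 5h = 07:07 Jorund Canton standard time.
Daylight saving runs 16 April – 25 November; the standard-time date in Jorund Canton, April 17, 2018, is inside that window, so Jorund Canton is at UTC+06:00.
02:07 UTC + 6h = 08:07 Jorund Canton.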